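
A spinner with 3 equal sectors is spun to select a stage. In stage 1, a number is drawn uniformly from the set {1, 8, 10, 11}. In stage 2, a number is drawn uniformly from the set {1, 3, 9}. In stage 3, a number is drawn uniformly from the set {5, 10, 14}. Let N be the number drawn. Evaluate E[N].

43/6

E[N | stage 1] = (1+8+10+11)/4 = 15/2.
E[N | stage 2] = (1+3+9)/3 = 13/3.
E[N | stage 3] = (5+10+14)/3 = 29/3.
E[N] = (1/3)·(15/2) + (1/3)·(13/3) + (1/3)·(29/3) = 43/6.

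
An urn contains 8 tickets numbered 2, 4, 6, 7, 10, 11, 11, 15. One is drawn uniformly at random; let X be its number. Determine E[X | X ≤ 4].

3

P(X ≤ 4) = 1/4.
Σ over the event: 2·1/8 + 4·1/8 = 3/4.
E[X | X ≤ 4] = (3/4) / (1/4) = 3.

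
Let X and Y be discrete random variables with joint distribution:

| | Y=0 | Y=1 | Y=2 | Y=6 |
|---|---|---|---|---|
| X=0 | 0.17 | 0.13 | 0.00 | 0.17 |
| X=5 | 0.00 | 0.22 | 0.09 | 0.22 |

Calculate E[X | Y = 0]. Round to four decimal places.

P(Y = 0) = 0.17.
Σ X·P over the event = 0·(0.17) = 0.00.
E[X | Y = 0] = (0.00) / (0.17) = 0.0000.

0.0000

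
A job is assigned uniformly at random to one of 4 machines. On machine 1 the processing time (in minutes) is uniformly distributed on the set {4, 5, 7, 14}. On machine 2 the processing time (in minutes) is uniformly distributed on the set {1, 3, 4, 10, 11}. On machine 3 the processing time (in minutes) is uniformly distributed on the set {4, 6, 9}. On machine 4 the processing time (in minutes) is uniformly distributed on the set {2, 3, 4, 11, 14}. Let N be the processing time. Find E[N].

E[N | machine 1] = (4+5+7+14)/4 = 15/2.
E[N | machine 2] = (1+3+4+10+11)/5 = 29/5.
E[N | machine 3] = (4+6+9)/3 = 19/3.
E[N | machine 4] = (2+3+4+11+14)/5 = 34/5.
By the law of total expectation,
E[N] = (1/4)·(15/2) + (1/4)·(29/5) + (1/4)·(19/3) + (1/4)·(34/5) = 793/120.

793/120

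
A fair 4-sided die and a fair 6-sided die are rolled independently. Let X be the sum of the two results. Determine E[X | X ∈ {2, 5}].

P(X ∈ {2, 5}) = 5/24.
Σ over the event: 2·1/24 + 5·1/6 = 11/12.
E[X | X ∈ {2, 5}] = (11/12) / (5/24) = 22/5.

22/5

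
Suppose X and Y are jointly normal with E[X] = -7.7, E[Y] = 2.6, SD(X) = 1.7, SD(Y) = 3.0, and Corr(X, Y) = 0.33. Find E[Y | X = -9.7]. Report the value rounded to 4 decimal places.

For a bivariate normal, E[Y | X=x] = μ_Y + ρ·(σ_Y/σ_X)·(x − μ_X).
E[Y | X=-9.7] = 2.6 + (0.33)·(3.0/1.7)·(-9.7 − (-7.7)) = 2.6 + (0.58235)·(-2) = 1.4353.

1.4353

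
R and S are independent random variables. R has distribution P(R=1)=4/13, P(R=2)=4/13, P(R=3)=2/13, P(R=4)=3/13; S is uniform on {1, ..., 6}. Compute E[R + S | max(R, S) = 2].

P(max(R, S) = 2) = 2/13.
Summing (R+S)·P(x,y) over outcomes with max(R, S) = 2 gives 20/39.
E[R + S | max(R, S) = 2] = (20/39) / (2/13) = 10/3.

10/3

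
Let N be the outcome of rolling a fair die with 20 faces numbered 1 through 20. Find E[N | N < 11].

Given N < 11, N is equally likely to be any of {1, 2, 3, 4, 5, 6, 7, 8, 9, 10}.
E[N | N < 11] = (1 + 2 + 3 + 4 + 5 + 6 + 7 + 8 + 9 + 10) / 10 = 11/2.

11/2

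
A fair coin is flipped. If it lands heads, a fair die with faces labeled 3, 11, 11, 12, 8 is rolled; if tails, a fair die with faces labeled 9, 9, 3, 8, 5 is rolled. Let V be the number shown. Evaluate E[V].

79/10

E[V | heads] = (3+11+11+12+8)/5 = 9.
E[V | tails] = (9+9+3+8+5)/5 = 34/5.
E[V] = (1/2)·(9) + (1/2)·(34/5) = 79/10.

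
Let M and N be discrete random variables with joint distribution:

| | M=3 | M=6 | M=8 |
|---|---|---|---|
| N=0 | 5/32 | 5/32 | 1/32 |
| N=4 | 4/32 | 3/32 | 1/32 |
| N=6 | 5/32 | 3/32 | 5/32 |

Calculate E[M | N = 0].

P(N = 0) = 11/32.
Summing M·P(M=x,N=y) over the conditioning event gives 53/32.
E[M | N = 0] = (53/32) / (11/32) = 53/11.

53/11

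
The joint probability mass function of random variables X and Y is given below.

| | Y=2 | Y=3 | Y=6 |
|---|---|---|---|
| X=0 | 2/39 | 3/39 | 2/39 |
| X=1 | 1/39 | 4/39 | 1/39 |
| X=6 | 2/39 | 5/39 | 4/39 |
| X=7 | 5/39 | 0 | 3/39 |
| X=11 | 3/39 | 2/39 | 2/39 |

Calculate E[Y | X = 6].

43/11

P(X = 6) = 11/39.
Summing Y·P(X=x,Y=y) over the conditioning event gives 43/39.
E[Y | X = 6] = (43/39) / (11/39) = 43/11.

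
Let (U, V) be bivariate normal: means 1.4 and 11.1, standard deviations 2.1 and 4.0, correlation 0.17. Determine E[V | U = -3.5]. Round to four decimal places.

The regression of V on U has slope ρ·σ_V/σ_U and passes through (μ_U, μ_V).
E[V | U=-3.5] = 11.1 + (0.17)·(4.0/2.1)·(-3.5 − (1.4)) = 11.1 + (0.32381)·(-4.9) = 9.5133.

9.5133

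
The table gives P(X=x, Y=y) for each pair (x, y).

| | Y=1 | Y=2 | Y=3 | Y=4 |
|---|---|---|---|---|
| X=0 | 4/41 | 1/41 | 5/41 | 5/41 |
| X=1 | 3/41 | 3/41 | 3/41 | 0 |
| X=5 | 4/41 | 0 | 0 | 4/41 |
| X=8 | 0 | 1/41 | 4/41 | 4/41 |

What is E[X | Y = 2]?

11/5

P(Y = 2) = 5/41.
Σ X·P over the event = 0·(1/41) + 1·(3/41) + 8·(1/41) = 11/41.
E[X | Y = 2] = (11/41) / (5/41) = 11/5.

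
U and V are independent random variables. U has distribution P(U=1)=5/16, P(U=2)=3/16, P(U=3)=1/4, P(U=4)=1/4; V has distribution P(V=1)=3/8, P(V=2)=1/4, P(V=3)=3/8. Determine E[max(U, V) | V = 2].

11/4

P(V = 2) = 1/4.
Summing max(U,V)·P(x,y) over outcomes with V = 2 gives 11/16.
E[max(U, V) | V = 2] = (11/16) / (1/4) = 11/4.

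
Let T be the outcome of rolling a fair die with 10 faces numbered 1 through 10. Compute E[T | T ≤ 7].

4

Given T ≤ 7, T is equally likely to be any of {1, 2, 3, 4, 5, 6, 7}.
E[T | T ≤ 7] = (1 + 2 + 3 + 4 + 5 + 6 + 7) / 7 = 4.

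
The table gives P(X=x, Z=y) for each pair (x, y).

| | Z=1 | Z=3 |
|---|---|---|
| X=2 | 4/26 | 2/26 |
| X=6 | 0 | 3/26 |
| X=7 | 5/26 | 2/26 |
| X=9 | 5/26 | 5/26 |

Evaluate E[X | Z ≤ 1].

P(Z ≤ 1) = 7/13.
Σ X·P over the event = 2·(4/26) + 7·(5/26) + 9·(5/26) = 44/13.
E[X | Z ≤ 1] = (44/13) / (7/13) = 44/7.

44/7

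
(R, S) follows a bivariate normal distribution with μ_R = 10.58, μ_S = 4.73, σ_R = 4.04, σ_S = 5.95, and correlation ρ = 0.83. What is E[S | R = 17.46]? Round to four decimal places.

13.1401

The regression of S on R has slope ρ·σ_S/σ_R and passes through (μ_R, μ_S).
E[S | R=17.46] = 4.73 + (0.83)·(5.95/4.04)·(17.46 − (10.58)) = 4.73 + (1.2224)·(6.88) = 13.1401.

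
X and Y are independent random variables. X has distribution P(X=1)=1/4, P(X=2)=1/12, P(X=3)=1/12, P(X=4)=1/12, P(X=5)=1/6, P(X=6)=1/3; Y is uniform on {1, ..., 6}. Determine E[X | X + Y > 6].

113/23

P(X + Y > 6) = 23/36.
Summing X·P(x,y) over outcomes with X + Y > 6 gives 113/36.
E[X | X + Y > 6] = (113/36) / (23/36) = 113/23.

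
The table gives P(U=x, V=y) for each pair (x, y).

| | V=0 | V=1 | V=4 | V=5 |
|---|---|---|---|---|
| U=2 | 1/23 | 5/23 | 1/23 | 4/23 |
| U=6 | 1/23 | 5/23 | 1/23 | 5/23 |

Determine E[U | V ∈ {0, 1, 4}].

4

P(V ∈ {0, 1, 4}) = 14/23.
Σ U·P over the event = 2·(1/23) + 2·(5/23) + 2·(1/23) + 6·(1/23) + 6·(5/23) + 6·(1/23) = 56/23.
E[U | V ∈ {0, 1, 4}] = (56/23) / (14/23) = 4.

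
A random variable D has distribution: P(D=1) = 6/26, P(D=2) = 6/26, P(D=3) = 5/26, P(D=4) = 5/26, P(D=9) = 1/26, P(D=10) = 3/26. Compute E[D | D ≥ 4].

59/9

P(D ≥ 4) = 9/26.
Σ over the event: 4·5/26 + 9·1/26 + 10·3/26 = 59/26.
E[D | D ≥ 4] = (59/26) / (9/26) = 59/9.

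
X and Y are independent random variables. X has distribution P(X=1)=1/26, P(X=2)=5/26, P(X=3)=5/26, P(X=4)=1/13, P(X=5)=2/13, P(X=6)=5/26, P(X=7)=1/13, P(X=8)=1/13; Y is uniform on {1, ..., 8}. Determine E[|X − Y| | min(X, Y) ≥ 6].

25/27

P(min(X, Y) ≥ 6) = 27/208.
Summing |X−Y|·P(x,y) over outcomes with min(X, Y) ≥ 6 gives 25/208.
E[|X − Y| | min(X, Y) ≥ 6] = (25/208) / (27/208) = 25/27.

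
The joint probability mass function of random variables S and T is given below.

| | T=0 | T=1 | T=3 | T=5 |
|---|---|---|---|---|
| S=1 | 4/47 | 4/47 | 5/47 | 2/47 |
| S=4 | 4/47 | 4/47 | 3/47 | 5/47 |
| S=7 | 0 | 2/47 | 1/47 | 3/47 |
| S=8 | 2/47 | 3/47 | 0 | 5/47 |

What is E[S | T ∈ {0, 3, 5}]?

143/34

P(T ∈ {0, 3, 5}) = 34/47.
Summing S·P(S=x,T=y) over the conditioning event gives 143/47.
E[S | T ∈ {0, 3, 5}] = (143/47) / (34/47) = 143/34.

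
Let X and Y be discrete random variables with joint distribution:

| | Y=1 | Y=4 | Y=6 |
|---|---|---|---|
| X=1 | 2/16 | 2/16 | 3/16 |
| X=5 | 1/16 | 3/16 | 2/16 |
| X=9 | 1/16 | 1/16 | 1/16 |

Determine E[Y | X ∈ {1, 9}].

P(X ∈ {1, 9}) = 5/8.
Σ Y·P over the event = 1·(2/16) + 4·(2/16) + 6·(3/16) + 1·(1/16) + 4·(1/16) + 6·(1/16) = 39/16.
E[Y | X ∈ {1, 9}] = (39/16) / (5/8) = 39/10.

39/10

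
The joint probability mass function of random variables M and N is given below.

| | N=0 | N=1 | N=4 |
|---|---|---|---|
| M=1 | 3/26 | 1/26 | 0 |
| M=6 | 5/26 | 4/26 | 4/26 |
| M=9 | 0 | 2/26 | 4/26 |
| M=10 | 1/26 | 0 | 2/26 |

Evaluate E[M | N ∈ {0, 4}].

P(N ∈ {0, 4}) = 19/26.
Σ M·P over the event = 1·(3/26) + 6·(5/26) + 6·(4/26) + 9·(4/26) + 10·(1/26) + 10·(2/26) = 123/26.
E[M | N ∈ {0, 4}] = (123/26) / (19/26) = 123/19.

123/19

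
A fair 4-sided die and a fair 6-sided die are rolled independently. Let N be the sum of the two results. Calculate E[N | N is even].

P(N is even) = 1/2.
Σ over the event: 2·1/24 + 4·1/8 + 6·1/6 + 8·1/8 + 10·1/24 = 3.
E[N | N is even] = (3) / (1/2) = 6.

6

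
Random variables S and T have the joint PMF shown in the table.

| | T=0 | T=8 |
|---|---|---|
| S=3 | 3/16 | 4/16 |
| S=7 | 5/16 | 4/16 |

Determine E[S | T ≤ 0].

P(T ≤ 0) = 1/2.
Σ S·P over the event = 3·(3/16) + 7·(5/16) = 11/4.
E[S | T ≤ 0] = (11/4) / (1/2) = 11/2.

11/2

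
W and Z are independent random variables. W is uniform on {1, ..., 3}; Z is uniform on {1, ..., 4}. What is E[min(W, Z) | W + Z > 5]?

Outcomes with W + Z > 5: (2,4), (3,3), (3,4), each with probability 1/12.
E[min(W, Z) | W + Z > 5] = (2 + 3 + 3) / 3 = 8/3.

8/3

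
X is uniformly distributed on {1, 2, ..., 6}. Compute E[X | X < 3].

3/2

Given X < 3, X is equally likely to be any of {1, 2}.
E[X | X < 3] = (1 + 2) / 2 = 3/2.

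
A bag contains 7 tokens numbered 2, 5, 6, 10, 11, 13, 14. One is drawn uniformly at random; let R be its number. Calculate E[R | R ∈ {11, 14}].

25/2

P(R ∈ {11, 14}) = 2/7.
Σ over the event: 11·1/7 + 14·1/7 = 25/7.
E[R | R ∈ {11, 14}] = (25/7) / (2/7) = 25/2.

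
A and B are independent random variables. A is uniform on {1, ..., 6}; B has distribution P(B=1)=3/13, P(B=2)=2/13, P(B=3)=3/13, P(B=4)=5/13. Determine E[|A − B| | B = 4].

3/2

P(B = 4) = 5/13.
Summing |A−B|·P(x,y) over outcomes with B = 4 gives 15/26.
E[|A − B| | B = 4] = (15/26) / (5/13) = 3/2.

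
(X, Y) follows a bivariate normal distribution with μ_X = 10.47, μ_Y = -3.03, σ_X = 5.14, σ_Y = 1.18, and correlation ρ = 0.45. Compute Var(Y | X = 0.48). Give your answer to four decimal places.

For a bivariate normal, Var(Y | X=x) = σ_Y²(1 − ρ²).
Var(Y | X=0.48) = (1.18)²·(1 − (0.45)²) = 1.3924·0.7975 = 1.1104.

1.1104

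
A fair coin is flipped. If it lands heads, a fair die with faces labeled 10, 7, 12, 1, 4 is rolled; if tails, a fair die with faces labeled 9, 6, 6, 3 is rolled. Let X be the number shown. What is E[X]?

E[X | heads] = (10+7+12+1+4)/5 = 34/5.
E[X | tails] = (9+6+6+3)/4 = 6.
By the law of total expectation,
E[X] = (1/2)·(34/5) + (1/2)·(6) = 32/5.

32/5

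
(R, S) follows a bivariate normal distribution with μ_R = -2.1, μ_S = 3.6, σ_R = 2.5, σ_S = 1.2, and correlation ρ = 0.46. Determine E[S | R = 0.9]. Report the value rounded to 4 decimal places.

The regression of S on R has slope ρ·σ_S/σ_R and passes through (μ_R, μ_S).
E[S | R=0.9] = 3.6 + (0.46)·(1.2/2.5)·(0.9 − (-2.1)) = 3.6 + (0.2208)·(3) = 4.2624.

4.2624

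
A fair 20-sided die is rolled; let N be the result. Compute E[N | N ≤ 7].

Given N ≤ 7, N is equally likely to be any of {1, 2, 3, 4, 5, 6, 7}.
E[N | N ≤ 7] = (1 + 2 + 3 + 4 + 5 + 6 + 7) / 7 = 4.

4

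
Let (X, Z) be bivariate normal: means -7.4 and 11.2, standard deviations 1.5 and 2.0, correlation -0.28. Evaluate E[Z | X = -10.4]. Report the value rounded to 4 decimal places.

E[Z | X=x] = μ_Z + ρ(σ_Z/σ_X)(x − μ_X) for jointly normal variables.
E[Z | X=-10.4] = 11.2 + (-0.28)·(2.0/1.5)·(-10.4 − (-7.4)) = 11.2 + (-0.37333)·(-3) = 12.3200.

12.3200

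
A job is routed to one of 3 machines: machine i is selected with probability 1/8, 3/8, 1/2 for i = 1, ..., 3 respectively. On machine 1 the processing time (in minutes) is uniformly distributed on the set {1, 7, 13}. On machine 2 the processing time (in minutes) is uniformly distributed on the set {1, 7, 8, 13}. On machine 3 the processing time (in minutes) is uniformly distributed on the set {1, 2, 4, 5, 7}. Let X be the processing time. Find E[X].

E[X | machine 1] = (1+7+13)/3 = 7.
E[X | machine 2] = (1+7+8+13)/4 = 29/4.
E[X | machine 3] = (1+2+4+5+7)/5 = 19/5.
By the law of total expectation,
E[X] = (1/8)·(7) + (3/8)·(29/4) + (1/2)·(19/5) = 879/160.

879/160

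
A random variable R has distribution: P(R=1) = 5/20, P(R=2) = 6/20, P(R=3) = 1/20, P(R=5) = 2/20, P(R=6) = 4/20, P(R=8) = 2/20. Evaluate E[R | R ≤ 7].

3

P(R ≤ 7) = 9/10.
Σ over the event: 1·1/4 + 2·3/10 + 3·1/20 + 5·1/10 + 6·1/5 = 27/10.
E[R | R ≤ 7] = (27/10) / (9/10) = 3.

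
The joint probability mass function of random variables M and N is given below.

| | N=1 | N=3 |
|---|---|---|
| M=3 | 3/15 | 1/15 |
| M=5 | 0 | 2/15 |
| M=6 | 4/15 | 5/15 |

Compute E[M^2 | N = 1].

171/7

P(N = 1) = 7/15.
Σ M^2·P over the event = 9·(3/15) + 36·(4/15) = 57/5.
E[M^2 | N = 1] = (57/5) / (7/15) = 171/7.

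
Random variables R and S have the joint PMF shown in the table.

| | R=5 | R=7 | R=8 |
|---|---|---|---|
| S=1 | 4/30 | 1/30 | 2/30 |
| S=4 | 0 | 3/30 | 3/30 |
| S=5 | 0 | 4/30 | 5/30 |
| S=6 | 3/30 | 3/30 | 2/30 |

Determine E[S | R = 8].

17/4

P(R = 8) = 2/5.
Σ S·P over the event = 1·(2/30) + 4·(3/30) + 5·(5/30) + 6·(2/30) = 17/10.
E[S | R = 8] = (17/10) / (2/5) = 17/4.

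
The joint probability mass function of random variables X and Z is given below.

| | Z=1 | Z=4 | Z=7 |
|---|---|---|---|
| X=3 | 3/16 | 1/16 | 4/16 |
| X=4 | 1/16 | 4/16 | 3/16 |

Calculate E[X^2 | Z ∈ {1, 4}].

116/9

P(Z ∈ {1, 4}) = 9/16.
Σ X^2·P over the event = 9·(3/16) + 9·(1/16) + 16·(1/16) + 16·(4/16) = 29/4.
E[X^2 | Z ∈ {1, 4}] = (29/4) / (9/16) = 116/9.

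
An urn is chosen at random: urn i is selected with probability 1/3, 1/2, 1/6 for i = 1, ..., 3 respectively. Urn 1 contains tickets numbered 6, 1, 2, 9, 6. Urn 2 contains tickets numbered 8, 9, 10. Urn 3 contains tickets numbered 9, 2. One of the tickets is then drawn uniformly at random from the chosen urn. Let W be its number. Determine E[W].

E[W | urn 1] = (6+1+2+9+6)/5 = 24/5.
E[W | urn 2] = (8+9+10)/3 = 9.
E[W | urn 3] = (9+2)/2 = 11/2.
By the law of total expectation,
E[W] = (1/3)·(24/5) + (1/2)·(9) + (1/6)·(11/2) = 421/60.

421/60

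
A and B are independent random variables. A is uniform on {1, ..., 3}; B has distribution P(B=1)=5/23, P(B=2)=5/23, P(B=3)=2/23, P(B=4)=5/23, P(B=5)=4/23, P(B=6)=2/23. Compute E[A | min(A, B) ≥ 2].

P(min(A, B) ≥ 2) = 12/23.
Summing A·P(x,y) over outcomes with min(A, B) ≥ 2 gives 30/23.
E[A | min(A, B) ≥ 2] = (30/23) / (12/23) = 5/2.

5/2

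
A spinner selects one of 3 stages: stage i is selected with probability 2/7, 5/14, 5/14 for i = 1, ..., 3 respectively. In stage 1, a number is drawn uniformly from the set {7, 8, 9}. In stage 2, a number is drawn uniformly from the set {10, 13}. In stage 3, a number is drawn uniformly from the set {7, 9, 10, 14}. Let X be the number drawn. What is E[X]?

279/28

E[X | stage 1] = (7+8+9)/3 = 8.
E[X | stage 2] = (10+13)/2 = 23/2.
E[X | stage 3] = (7+9+10+14)/4 = 10.
By the law of total expectation,
E[X] = (2/7)·(8) + (5/14)·(23/2) + (5/14)·(10) = 279/28.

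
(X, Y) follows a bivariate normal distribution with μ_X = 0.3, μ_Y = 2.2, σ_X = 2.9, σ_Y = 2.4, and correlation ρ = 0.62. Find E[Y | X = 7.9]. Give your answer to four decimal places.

6.0996

For a bivariate normal, E[Y | X=x] = μ_Y + ρ·(σ_Y/σ_X)·(x − μ_X).
E[Y | X=7.9] = 2.2 + (0.62)·(2.4/2.9)·(7.9 − (0.3)) = 2.2 + (0.5131)·(7.6) = 6.0996.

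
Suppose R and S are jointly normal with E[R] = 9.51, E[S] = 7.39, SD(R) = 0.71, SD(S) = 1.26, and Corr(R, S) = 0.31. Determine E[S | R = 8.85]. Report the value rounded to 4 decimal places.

7.0269

E[S | R=x] = μ_S + ρ(σ_S/σ_R)(x − μ_R) for jointly normal variables.
E[S | R=8.85] = 7.39 + (0.31)·(1.26/0.71)·(8.85 − (9.51)) = 7.39 + (0.55014)·(-0.66) = 7.0269.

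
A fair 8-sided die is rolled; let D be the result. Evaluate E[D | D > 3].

6

Given D > 3, D is equally likely to be any of {4, 5, 6, 7, 8}.
E[D | D > 3] = (4 + 5 + 6 + 7 + 8) / 5 = 6.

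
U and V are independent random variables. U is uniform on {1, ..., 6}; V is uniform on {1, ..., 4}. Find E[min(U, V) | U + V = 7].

Outcomes with U + V = 7: (3,4), (4,3), (5,2), (6,1), each with probability 1/24.
E[min(U, V) | U + V = 7] = (3 + 3 + 2 + 1) / 4 = 9/4.

9/4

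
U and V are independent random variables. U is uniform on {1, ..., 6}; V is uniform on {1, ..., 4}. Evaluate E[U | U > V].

32/7

P(U > V) = 7/12.
Summing U·P(x,y) over outcomes with U > V gives 8/3.
E[U | U > V] = (8/3) / (7/12) = 32/7.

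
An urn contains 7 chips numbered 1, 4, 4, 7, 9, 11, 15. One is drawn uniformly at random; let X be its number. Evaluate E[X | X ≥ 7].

P(X ≥ 7) = 4/7.
Σ over the event: 7·1/7 + 9·1/7 + 11·1/7 + 15·1/7 = 6.
E[X | X ≥ 7] = (6) / (4/7) = 21/2.

21/2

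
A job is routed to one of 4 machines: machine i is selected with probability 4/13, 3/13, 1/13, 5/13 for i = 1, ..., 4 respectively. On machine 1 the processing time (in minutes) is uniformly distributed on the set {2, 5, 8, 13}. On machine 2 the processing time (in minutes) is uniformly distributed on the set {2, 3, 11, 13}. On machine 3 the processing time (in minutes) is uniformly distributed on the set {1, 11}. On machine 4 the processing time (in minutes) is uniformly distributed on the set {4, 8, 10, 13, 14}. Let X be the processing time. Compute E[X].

419/52

E[X | machine 1] = (2+5+8+13)/4 = 7.
E[X | machine 2] = (2+3+11+13)/4 = 29/4.
E[X | machine 3] = (1+11)/2 = 6.
E[X | machine 4] = (4+8+10+13+14)/5 = 49/5.
By the law of total expectation,
E[X] = (4/13)·(7) + (3/13)·(29/4) + (1/13)·(6) + (5/13)·(49/5) = 419/52.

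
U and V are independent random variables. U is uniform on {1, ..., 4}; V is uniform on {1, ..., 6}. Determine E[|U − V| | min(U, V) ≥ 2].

23/15

P(min(U, V) ≥ 2) = 5/8.
Summing |U−V|·P(x,y) over outcomes with min(U, V) ≥ 2 gives 23/24.
E[|U − V| | min(U, V) ≥ 2] = (23/24) / (5/8) = 23/15.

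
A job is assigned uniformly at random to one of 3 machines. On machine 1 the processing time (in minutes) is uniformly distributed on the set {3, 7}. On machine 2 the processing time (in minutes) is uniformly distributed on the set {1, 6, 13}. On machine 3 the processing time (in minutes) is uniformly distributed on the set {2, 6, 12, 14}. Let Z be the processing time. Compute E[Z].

E[Z | machine 1] = (3+7)/2 = 5.
E[Z | machine 2] = (1+6+13)/3 = 20/3.
E[Z | machine 3] = (2+6+12+14)/4 = 17/2.
By the law of total expectation,
E[Z] = (1/3)·(5) + (1/3)·(20/3) + (1/3)·(17/2) = 121/18.

121/18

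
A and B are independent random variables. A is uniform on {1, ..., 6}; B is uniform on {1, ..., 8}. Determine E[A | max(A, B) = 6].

P(max(A, B) = 6) = 11/48.
Summing A·P(x,y) over outcomes with max(A, B) = 6 gives 17/16.
E[A | max(A, B) = 6] = (17/16) / (11/48) = 51/11.

51/11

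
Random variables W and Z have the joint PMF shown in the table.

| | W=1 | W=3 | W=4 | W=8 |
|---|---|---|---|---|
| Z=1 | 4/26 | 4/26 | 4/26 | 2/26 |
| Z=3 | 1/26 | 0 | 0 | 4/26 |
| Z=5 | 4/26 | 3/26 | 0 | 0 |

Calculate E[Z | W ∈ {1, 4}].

31/13

P(W ∈ {1, 4}) = 1/2.
Σ Z·P over the event = 1·(4/26) + 3·(1/26) + 5·(4/26) + 1·(4/26) = 31/26.
E[Z | W ∈ {1, 4}] = (31/26) / (1/2) = 31/13.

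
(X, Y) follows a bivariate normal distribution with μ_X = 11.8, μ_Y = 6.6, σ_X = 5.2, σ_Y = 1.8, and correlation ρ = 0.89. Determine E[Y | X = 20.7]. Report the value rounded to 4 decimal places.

E[Y | X=x] = μ_Y + ρ(σ_Y/σ_X)(x − μ_X) for jointly normal variables.
E[Y | X=20.7] = 6.6 + (0.89)·(1.8/5.2)·(20.7 − (11.8)) = 6.6 + (0.30808)·(8.9) = 9.3419.

9.3419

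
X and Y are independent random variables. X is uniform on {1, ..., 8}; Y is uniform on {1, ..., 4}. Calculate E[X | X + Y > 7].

46/7

P(X + Y > 7) = 7/16.
Summing X·P(x,y) over outcomes with X + Y > 7 gives 23/8.
E[X | X + Y > 7] = (23/8) / (7/16) = 46/7.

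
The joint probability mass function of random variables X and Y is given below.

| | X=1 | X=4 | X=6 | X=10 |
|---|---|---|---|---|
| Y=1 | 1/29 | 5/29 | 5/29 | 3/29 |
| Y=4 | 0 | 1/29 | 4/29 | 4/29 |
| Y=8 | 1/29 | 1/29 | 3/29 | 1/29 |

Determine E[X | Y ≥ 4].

101/15

P(Y ≥ 4) = 15/29.
Σ X·P over the event = 1·(1/29) + 4·(1/29) + 4·(1/29) + 6·(4/29) + 6·(3/29) + 10·(4/29) + 10·(1/29) = 101/29.
E[X | Y ≥ 4] = (101/29) / (15/29) = 101/15.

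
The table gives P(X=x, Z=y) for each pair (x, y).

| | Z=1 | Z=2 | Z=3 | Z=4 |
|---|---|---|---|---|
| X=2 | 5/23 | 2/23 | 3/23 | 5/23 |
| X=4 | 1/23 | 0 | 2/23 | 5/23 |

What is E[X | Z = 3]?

14/5

P(Z = 3) = 5/23.
Σ X·P over the event = 2·(3/23) + 4·(2/23) = 14/23.
E[X | Z = 3] = (14/23) / (5/23) = 14/5.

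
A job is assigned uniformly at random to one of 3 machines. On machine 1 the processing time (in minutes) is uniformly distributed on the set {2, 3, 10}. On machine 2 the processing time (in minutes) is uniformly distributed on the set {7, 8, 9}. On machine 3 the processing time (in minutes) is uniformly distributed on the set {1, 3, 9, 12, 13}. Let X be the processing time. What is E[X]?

E[X | machine 1] = (2+3+10)/3 = 5.
E[X | machine 2] = (7+8+9)/3 = 8.
E[X | machine 3] = (1+3+9+12+13)/5 = 38/5.
By the law of total expectation,
E[X] = (1/3)·(5) + (1/3)·(8) + (1/3)·(38/5) = 103/15.

103/15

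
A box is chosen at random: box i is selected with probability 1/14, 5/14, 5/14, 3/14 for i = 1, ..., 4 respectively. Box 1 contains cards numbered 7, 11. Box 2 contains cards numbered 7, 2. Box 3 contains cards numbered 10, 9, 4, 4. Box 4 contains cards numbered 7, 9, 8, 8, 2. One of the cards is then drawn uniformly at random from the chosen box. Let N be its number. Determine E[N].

1713/280

E[N | box 1] = (7+11)/2 = 9.
E[N | box 2] = (7+2)/2 = 9/2.
E[N | box 3] = (10+9+4+4)/4 = 27/4.
E[N | box 4] = (7+9+8+8+2)/5 = 34/5.
By the law of total expectation,
E[N] = (1/14)·(9) + (5/14)·(9/2) + (5/14)·(27/4) + (3/14)·(34/5) = 1713/280.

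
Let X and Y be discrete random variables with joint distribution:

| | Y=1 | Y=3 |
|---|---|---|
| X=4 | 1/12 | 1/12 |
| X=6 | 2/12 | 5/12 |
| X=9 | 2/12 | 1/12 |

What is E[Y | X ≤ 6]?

7/3

P(X ≤ 6) = 3/4.
Σ Y·P over the event = 1·(1/12) + 3·(1/12) + 1·(2/12) + 3·(5/12) = 7/4.
E[Y | X ≤ 6] = (7/4) / (3/4) = 7/3.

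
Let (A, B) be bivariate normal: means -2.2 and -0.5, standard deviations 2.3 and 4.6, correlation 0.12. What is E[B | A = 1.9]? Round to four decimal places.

0.4840

The regression of B on A has slope ρ·σ_B/σ_A and passes through (μ_A, μ_B).
E[B | A=1.9] = -0.5 + (0.12)·(4.6/2.3)·(1.9 − (-2.2)) = -0.5 + (0.24)·(4.1) = 0.4840.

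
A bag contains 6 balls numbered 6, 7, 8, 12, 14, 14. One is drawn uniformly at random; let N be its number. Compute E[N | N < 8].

13/2

P(N < 8) = 1/3.
Σ over the event: 6·1/6 + 7·1/6 = 13/6.
E[N | N < 8] = (13/6) / (1/3) = 13/2.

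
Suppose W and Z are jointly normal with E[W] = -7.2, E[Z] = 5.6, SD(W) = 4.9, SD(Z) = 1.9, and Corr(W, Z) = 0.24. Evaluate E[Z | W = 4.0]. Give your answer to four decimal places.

6.6423

For a bivariate normal, E[Z | W=x] = μ_Z + ρ·(σ_Z/σ_W)·(x − μ_W).
E[Z | W=4.0] = 5.6 + (0.24)·(1.9/4.9)·(4.0 − (-7.2)) = 5.6 + (0.093061)·(11.2) = 6.6423.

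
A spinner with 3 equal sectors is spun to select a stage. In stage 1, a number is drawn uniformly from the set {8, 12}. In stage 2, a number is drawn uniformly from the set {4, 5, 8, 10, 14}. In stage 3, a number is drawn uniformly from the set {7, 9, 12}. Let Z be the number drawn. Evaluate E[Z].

413/45

E[Z | stage 1] = (8+12)/2 = 10.
E[Z | stage 2] = (4+5+8+10+14)/5 = 41/5.
E[Z | stage 3] = (7+9+12)/3 = 28/3.
By the law of total expectation,
E[Z] = (1/3)·(10) + (1/3)·(41/5) + (1/3)·(28/3) = 413/45.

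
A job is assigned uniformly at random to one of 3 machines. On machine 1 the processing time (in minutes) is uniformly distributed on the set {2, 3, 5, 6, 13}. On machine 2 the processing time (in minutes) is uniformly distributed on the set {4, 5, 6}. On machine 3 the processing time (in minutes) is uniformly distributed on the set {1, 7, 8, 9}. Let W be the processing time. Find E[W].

E[W | machine 1] = (2+3+5+6+13)/5 = 29/5.
E[W | machine 2] = (4+5+6)/3 = 5.
E[W | machine 3] = (1+7+8+9)/4 = 25/4.
By the law of total expectation,
E[W] = (1/3)·(29/5) + (1/3)·(5) + (1/3)·(25/4) = 341/60.

341/60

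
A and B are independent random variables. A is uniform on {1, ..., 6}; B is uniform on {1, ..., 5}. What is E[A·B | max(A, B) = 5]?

Outcomes with max(A, B) = 5: (1,5), (2,5), (3,5), (4,5), (5,1), (5,2), (5,3), (5,4), (5,5), each with probability 1/30.
E[A·B | max(A, B) = 5] = (5 + 10 + 15 + 20 + 5 + 10 + 15 + 20 + 25) / 9 = 125/9.

125/9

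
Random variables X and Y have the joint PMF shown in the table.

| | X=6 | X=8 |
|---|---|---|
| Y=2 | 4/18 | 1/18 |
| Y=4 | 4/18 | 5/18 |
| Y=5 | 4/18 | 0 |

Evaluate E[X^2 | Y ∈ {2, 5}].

352/9

P(Y ∈ {2, 5}) = 1/2.
Σ X^2·P over the event = 36·(4/18) + 36·(4/18) + 64·(1/18) = 176/9.
E[X^2 | Y ∈ {2, 5}] = (176/9) / (1/2) = 352/9.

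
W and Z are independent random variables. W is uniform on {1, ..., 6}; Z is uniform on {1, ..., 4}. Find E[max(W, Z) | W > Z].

P(W > Z) = 7/12.
Summing max(W,Z)·P(x,y) over outcomes with W > Z gives 8/3.
E[max(W, Z) | W > Z] = (8/3) / (7/12) = 32/7.

32/7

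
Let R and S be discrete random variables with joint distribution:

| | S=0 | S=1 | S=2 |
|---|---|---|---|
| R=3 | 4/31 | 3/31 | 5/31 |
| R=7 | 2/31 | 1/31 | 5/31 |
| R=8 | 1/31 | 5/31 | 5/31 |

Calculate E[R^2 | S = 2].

122/3

P(S = 2) = 15/31.
Σ R^2·P over the event = 9·(5/31) + 49·(5/31) + 64·(5/31) = 610/31.
E[R^2 | S = 2] = (610/31) / (15/31) = 122/3.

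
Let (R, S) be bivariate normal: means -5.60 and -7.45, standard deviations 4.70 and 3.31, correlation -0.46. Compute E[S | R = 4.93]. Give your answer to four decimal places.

-10.8613

For a bivariate normal, E[S | R=x] = μ_S + ρ·(σ_S/σ_R)·(x − μ_R).
E[S | R=4.93] = -7.45 + (-0.46)·(3.31/4.70)·(4.93 − (-5.60)) = -7.45 + (-0.32396)·(10.53) = -10.8613.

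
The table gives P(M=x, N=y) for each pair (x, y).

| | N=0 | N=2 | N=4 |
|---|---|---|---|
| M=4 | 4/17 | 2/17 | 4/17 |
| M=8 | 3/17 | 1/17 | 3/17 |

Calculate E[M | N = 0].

40/7

P(N = 0) = 7/17.
Σ M·P over the event = 4·(4/17) + 8·(3/17) = 40/17.
E[M | N = 0] = (40/17) / (7/17) = 40/7.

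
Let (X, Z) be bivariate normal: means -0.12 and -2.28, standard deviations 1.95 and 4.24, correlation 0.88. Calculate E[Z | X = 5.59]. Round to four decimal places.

8.6457

For a bivariate normal, E[Z | X=x] = μ_Z + ρ·(σ_Z/σ_X)·(x − μ_X).
E[Z | X=5.59] = -2.28 + (0.88)·(4.24/1.95)·(5.59 − (-0.12)) = -2.28 + (1.91344)·(5.71) = 8.6457.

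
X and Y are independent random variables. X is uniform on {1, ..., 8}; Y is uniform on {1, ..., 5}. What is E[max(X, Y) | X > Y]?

P(X > Y) = 5/8.
Summing max(X,Y)·P(x,y) over outcomes with X > Y gives 29/8.
E[max(X, Y) | X > Y] = (29/8) / (5/8) = 29/5.

29/5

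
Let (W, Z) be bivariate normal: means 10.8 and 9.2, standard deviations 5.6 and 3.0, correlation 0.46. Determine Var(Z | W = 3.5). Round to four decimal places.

For a bivariate normal, Var(Z | W=x) = σ_Z²(1 − ρ²).
Var(Z | W=3.5) = (3.0)²·(1 − (0.46)²) = 9·0.7884 = 7.0956.

7.0956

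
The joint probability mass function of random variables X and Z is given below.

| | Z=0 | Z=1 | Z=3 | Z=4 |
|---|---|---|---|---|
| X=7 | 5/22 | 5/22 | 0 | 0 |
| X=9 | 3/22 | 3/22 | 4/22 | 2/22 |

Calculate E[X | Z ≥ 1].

58/7

P(Z ≥ 1) = 7/11.
Σ X·P over the event = 7·(5/22) + 9·(3/22) + 9·(4/22) + 9·(2/22) = 58/11.
E[X | Z ≥ 1] = (58/11) / (7/11) = 58/7.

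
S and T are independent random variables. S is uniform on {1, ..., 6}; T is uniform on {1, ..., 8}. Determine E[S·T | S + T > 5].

P(S + T > 5) = 19/24.
Summing ST·P(x,y) over outcomes with S + T > 5 gives 721/48.
E[S·T | S + T > 5] = (721/48) / (19/24) = 721/38.

721/38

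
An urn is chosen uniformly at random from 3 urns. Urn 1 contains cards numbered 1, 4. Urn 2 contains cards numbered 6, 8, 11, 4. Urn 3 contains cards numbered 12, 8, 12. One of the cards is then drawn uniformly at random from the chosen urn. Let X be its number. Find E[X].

E[X | urn 1] = (1+4)/2 = 5/2.
E[X | urn 2] = (6+8+11+4)/4 = 29/4.
E[X | urn 3] = (12+8+12)/3 = 32/3.
E[X] = (1/3)·(5/2) + (1/3)·(29/4) + (1/3)·(32/3) = 245/36.

245/36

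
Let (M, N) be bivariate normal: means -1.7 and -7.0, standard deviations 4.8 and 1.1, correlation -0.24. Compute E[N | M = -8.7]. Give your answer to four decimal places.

For a bivariate normal, E[N | M=x] = μ_N + ρ·(σ_N/σ_M)·(x − μ_M).
E[N | M=-8.7] = -7.0 + (-0.24)·(1.1/4.8)·(-8.7 − (-1.7)) = -7.0 + (-0.055)·(-7) = -6.6150.

-6.6150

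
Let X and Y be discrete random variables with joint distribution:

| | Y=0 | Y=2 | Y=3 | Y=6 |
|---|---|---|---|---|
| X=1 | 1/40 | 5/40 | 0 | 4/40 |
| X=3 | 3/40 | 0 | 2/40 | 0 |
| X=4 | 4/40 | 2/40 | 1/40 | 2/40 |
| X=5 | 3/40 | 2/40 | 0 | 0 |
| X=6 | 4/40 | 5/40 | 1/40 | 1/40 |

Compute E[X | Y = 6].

P(Y = 6) = 7/40.
Summing X·P(X=x,Y=y) over the conditioning event gives 9/20.
E[X | Y = 6] = (9/20) / (7/40) = 18/7.

18/7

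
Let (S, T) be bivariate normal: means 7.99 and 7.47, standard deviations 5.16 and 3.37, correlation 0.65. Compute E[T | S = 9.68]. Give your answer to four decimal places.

8.1874

For a bivariate normal, E[T | S=x] = μ_T + ρ·(σ_T/σ_S)·(x − μ_S).
E[T | S=9.68] = 7.47 + (0.65)·(3.37/5.16)·(9.68 − (7.99)) = 7.47 + (0.42452)·(1.69) = 8.1874.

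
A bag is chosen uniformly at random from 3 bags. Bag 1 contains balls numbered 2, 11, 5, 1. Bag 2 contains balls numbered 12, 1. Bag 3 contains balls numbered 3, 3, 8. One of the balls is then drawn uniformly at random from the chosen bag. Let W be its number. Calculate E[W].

E[W | bag 1] = (2+11+5+1)/4 = 19/4.
E[W | bag 2] = (12+1)/2 = 13/2.
E[W | bag 3] = (3+3+8)/3 = 14/3.
E[W] = (1/3)·(19/4) + (1/3)·(13/2) + (1/3)·(14/3) = 191/36.

191/36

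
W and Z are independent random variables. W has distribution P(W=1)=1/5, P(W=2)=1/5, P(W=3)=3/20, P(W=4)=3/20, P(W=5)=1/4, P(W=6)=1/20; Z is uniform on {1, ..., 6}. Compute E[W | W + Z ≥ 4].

92/27

P(W + Z ≥ 4) = 9/10.
Summing W·P(x,y) over outcomes with W + Z ≥ 4 gives 46/15.
E[W | W + Z ≥ 4] = (46/15) / (9/10) = 92/27.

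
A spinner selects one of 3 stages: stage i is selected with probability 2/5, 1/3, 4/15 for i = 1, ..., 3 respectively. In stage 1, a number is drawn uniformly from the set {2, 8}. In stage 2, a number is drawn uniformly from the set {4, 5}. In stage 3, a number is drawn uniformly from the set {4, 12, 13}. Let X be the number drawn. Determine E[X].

547/90

E[X | stage 1] = (2+8)/2 = 5.
E[X | stage 2] = (4+5)/2 = 9/2.
E[X | stage 3] = (4+12+13)/3 = 29/3.
By the law of total expectation,
E[X] = (2/5)·(5) + (1/3)·(9/2) + (4/15)·(29/3) = 547/90.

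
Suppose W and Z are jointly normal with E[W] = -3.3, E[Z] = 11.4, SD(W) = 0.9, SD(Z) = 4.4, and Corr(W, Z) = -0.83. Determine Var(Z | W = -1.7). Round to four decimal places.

For a bivariate normal, Var(Z | W=x) = σ_Z²(1 − ρ²).
Var(Z | W=-1.7) = (4.4)²·(1 − (-0.83)²) = 19.36·0.3111 = 6.0229.

6.0229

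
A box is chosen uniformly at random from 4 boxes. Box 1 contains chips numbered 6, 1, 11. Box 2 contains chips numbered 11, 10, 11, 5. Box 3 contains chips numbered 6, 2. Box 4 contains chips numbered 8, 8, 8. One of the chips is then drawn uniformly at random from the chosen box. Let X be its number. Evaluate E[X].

109/16

E[X | box 1] = (6+1+11)/3 = 6.
E[X | box 2] = (11+10+11+5)/4 = 37/4.
E[X | box 3] = (6+2)/2 = 4.
E[X | box 4] = (8+8+8)/3 = 8.
By the law of total expectation,
E[X] = (1/4)·(6) + (1/4)·(37/4) + (1/4)·(4) + (1/4)·(8) = 109/16.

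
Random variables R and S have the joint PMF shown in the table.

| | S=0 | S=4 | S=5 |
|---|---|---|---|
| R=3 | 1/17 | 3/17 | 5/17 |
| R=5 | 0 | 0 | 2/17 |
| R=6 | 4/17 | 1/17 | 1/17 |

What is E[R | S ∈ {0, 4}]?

P(S ∈ {0, 4}) = 9/17.
Σ R·P over the event = 3·(1/17) + 3·(3/17) + 6·(4/17) + 6·(1/17) = 42/17.
E[R | S ∈ {0, 4}] = (42/17) / (9/17) = 14/3.

14/3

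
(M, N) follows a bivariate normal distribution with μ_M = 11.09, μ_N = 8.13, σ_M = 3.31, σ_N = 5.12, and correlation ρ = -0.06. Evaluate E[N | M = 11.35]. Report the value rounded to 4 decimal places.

8.1059

For a bivariate normal, E[N | M=x] = μ_N + ρ·(σ_N/σ_M)·(x − μ_M).
E[N | M=11.35] = 8.13 + (-0.06)·(5.12/3.31)·(11.35 − (11.09)) = 8.13 + (-0.09281)·(0.26) = 8.1059.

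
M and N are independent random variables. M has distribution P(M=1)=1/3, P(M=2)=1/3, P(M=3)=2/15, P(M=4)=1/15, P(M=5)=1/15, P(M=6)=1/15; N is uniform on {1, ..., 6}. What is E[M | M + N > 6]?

10/3

P(M + N > 6) = 2/5.
Summing M·P(x,y) over outcomes with M + N > 6 gives 4/3.
E[M | M + N > 6] = (4/3) / (2/5) = 10/3.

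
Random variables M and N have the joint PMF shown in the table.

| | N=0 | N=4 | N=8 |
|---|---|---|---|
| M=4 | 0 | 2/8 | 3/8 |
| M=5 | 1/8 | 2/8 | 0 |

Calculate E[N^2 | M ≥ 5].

P(M ≥ 5) = 3/8.
Σ N^2·P over the event = 0·(1/8) + 16·(2/8) = 4.
E[N^2 | M ≥ 5] = (4) / (3/8) = 32/3.

32/3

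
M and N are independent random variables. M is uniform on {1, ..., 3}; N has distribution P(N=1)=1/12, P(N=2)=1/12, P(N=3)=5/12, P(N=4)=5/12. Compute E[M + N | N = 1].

3

P(N = 1) = 1/12.
Summing (M+N)·P(x,y) over outcomes with N = 1 gives 1/4.
E[M + N | N = 1] = (1/4) / (1/12) = 3.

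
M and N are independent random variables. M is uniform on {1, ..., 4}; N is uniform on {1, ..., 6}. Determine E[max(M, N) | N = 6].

6

P(N = 6) = 1/6.
Summing max(M,N)·P(x,y) over outcomes with N = 6 gives 1.
E[max(M, N) | N = 6] = (1) / (1/6) = 6.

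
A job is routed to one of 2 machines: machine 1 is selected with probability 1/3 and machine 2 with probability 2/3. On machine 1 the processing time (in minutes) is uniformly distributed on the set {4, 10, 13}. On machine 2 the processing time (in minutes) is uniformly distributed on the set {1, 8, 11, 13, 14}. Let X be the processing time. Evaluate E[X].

E[X | machine 1] = (4+10+13)/3 = 9.
E[X | machine 2] = (1+8+11+13+14)/5 = 47/5.
E[X] = (1/3)·(9) + (2/3)·(47/5) = 139/15.

139/15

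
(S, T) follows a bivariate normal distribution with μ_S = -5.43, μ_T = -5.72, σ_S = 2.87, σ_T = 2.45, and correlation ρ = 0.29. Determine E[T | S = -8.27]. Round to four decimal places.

-6.4231

For a bivariate normal, E[T | S=x] = μ_T + ρ·(σ_T/σ_S)·(x − μ_S).
E[T | S=-8.27] = -5.72 + (0.29)·(2.45/2.87)·(-8.27 − (-5.43)) = -5.72 + (0.24756)·(-2.84) = -6.4231.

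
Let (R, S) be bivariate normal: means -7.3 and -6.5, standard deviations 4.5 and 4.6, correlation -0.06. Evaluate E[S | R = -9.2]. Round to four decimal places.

-6.3835

The regression of S on R has slope ρ·σ_S/σ_R and passes through (μ_R, μ_S).
E[S | R=-9.2] = -6.5 + (-0.06)·(4.6/4.5)·(-9.2 − (-7.3)) = -6.5 + (-0.061333)·(-1.9) = -6.3835.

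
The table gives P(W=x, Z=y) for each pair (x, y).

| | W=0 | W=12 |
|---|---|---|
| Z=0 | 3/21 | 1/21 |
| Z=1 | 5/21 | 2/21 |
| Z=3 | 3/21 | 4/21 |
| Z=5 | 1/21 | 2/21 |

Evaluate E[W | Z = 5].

P(Z = 5) = 1/7.
Σ W·P over the event = 0·(1/21) + 12·(2/21) = 8/7.
E[W | Z = 5] = (8/7) / (1/7) = 8.

8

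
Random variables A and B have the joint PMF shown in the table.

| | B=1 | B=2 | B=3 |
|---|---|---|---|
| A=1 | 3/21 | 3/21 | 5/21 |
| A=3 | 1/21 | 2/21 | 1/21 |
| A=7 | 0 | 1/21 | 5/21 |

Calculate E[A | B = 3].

43/11

P(B = 3) = 11/21.
Σ A·P over the event = 1·(5/21) + 3·(1/21) + 7·(5/21) = 43/21.
E[A | B = 3] = (43/21) / (11/21) = 43/11.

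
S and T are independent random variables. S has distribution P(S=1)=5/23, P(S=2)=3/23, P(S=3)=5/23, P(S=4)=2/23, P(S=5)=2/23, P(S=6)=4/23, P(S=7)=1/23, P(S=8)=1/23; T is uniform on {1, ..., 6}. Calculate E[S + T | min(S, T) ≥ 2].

25/3

P(min(S, T) ≥ 2) = 15/23.
Summing (S+T)·P(x,y) over outcomes with min(S, T) ≥ 2 gives 125/23.
E[S + T | min(S, T) ≥ 2] = (125/23) / (15/23) = 25/3.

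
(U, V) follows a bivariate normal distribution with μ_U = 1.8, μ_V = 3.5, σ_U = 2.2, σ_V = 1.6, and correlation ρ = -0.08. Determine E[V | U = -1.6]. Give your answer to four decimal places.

3.6978

For a bivariate normal, E[V | U=x] = μ_V + ρ·(σ_V/σ_U)·(x − μ_U).
E[V | U=-1.6] = 3.5 + (-0.08)·(1.6/2.2)·(-1.6 − (1.8)) = 3.5 + (-0.058182)·(-3.4) = 3.6978.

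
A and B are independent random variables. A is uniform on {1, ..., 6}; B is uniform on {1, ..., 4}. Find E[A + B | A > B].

P(A > B) = 7/12.
Summing (A+B)·P(x,y) over outcomes with A > B gives 47/12.
E[A + B | A > B] = (47/12) / (7/12) = 47/7.

47/7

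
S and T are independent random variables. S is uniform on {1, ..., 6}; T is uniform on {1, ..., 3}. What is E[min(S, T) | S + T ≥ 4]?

29/15

P(S + T ≥ 4) = 5/6.
Summing min(S,T)·P(x,y) over outcomes with S + T ≥ 4 gives 29/18.
E[min(S, T) | S + T ≥ 4] = (29/18) / (5/6) = 29/15.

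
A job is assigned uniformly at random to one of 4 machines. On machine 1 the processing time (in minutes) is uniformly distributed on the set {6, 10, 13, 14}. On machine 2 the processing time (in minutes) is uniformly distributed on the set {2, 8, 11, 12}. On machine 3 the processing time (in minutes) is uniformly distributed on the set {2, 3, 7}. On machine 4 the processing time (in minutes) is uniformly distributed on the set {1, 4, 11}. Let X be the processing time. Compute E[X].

E[X | machine 1] = (6+10+13+14)/4 = 43/4.
E[X | machine 2] = (2+8+11+12)/4 = 33/4.
E[X | machine 3] = (2+3+7)/3 = 4.
E[X | machine 4] = (1+4+11)/3 = 16/3.
By the law of total expectation,
E[X] = (1/4)·(43/4) + (1/4)·(33/4) + (1/4)·(4) + (1/4)·(16/3) = 85/12.

85/12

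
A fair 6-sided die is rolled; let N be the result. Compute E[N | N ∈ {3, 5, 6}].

14/3

P(N ∈ {3, 5, 6}) = 1/2.
Σ over the event: 3·1/6 + 5·1/6 + 6·1/6 = 7/3.
E[N | N ∈ {3, 5, 6}] = (7/3) / (1/2) = 14/3.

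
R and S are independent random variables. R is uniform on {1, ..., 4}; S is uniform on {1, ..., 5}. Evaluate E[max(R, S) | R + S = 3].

2

Outcomes with R + S = 3: (1,2), (2,1), each with probability 1/20.
E[max(R, S) | R + S = 3] = (2 + 2) / 2 = 2.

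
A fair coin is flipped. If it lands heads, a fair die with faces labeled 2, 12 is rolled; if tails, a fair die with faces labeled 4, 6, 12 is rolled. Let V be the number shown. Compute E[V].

E[V | heads] = (2+12)/2 = 7.
E[V | tails] = (4+6+12)/3 = 22/3.
By the law of total expectation,
E[V] = (1/2)·(7) + (1/2)·(22/3) = 43/6.

43/6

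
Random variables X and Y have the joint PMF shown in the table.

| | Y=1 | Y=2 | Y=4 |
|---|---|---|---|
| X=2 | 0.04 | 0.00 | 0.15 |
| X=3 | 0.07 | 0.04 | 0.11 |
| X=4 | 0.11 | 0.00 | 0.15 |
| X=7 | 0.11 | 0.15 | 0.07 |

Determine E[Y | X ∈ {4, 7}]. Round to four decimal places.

2.3729

P(X ∈ {4, 7}) = 0.59.
Σ Y·P over the event = 1·(0.11) + 4·(0.15) + 1·(0.11) + 2·(0.15) + 4·(0.07) = 1.40.
E[Y | X ∈ {4, 7}] = (1.40) / (0.59) = 2.3729.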